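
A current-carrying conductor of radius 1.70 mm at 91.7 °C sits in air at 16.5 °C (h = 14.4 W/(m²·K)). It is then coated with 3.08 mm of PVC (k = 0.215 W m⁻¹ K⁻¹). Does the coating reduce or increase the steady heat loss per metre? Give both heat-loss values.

Critical radius for a cylinder: r_cr = k/h = 0.0149 m = 1.49 cm.
Outer radius after coating: r₂ = 0.00170 + 0.00308 = 0.00478 m.
Since r₁ < r_cr and r₂ ≤ r_cr, the coating moves toward the maximum at r_cr — heat loss rises.
Bare: R = 1/(2πr₁h) = 6.501 m·K/W; Q = 75.2/6.501 = 11.6 W/m.
Coated: R = R_cond + R_conv = 3.078 m·K/W; Q = 75.2/3.078 = 24.4 W/m.

increases: 11.6 → 24.4 W/m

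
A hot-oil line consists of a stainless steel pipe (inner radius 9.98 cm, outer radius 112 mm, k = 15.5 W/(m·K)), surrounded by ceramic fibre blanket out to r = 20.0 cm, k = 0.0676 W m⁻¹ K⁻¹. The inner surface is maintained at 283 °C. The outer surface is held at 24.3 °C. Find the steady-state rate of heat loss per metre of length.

Treat each layer as a resistance in series:
  R'_stainless steel = ln(0.112/0.0998)/(2πk) = 0.1153/(2π·15.5) = 0.001184 m·K/W
  R'_ceramic fibre blanket = ln(0.200/0.112)/(2πk) = 0.5798/(2π·0.0676) = 1.365 m·K/W
ΣR = 0.001184 + 1.365 = 1.366 m·K/W
Q' = ΔT/ΣR = (283 °C − 24.3 °C)/1.366 = 189 W/m

Q' = 189 W/m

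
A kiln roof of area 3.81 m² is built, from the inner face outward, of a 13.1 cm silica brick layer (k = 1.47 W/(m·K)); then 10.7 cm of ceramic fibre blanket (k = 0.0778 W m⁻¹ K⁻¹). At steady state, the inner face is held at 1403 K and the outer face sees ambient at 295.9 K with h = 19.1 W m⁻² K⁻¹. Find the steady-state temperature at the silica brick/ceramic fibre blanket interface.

T = 1338 K

Resistance network (inner→outer):
  R_silica brick = L/(kA) = 0.131/(1.47·3.81) = 0.02339 K/W
  R_ceramic fibre blanket = L/(kA) = 0.107/(0.0778·3.81) = 0.3610 K/W
  R_conv,out = 1/(hA) = 1/(19.1·3.81) = 0.01374 K/W
ΣR = 0.02339 + 0.3610 + 0.01374 = 0.3981 K/W
Q = ΔT/ΣR = (1403 K − 295.9 K)/0.3981 = 2781 W
From the inner boundary to the silica brick/ceramic fibre blanket interface, ΣR_partial = 0.02339 K/W.
T_interface = T_in − Q·ΣR_partial = 1403 K − (2781)(0.02339) = 1338 K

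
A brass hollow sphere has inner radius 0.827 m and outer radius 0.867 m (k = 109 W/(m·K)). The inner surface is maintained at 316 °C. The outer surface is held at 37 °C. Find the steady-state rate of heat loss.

Q = 4πk·ΔT/(1/r₁ − 1/r₂) = 4π × 109 × 279 / (1/0.827 − 1/0.867) = 6.85×10^6 W

Q = 6850 kW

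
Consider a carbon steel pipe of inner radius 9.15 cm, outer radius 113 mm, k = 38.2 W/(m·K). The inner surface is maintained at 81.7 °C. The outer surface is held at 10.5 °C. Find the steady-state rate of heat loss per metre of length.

Q' = 81.0 kW/m

Q' = 2πk·ΔT/ln(r₂/r₁) = 2π × 38.2 × 71.2 / ln(0.113/0.0915) = 81000 W/m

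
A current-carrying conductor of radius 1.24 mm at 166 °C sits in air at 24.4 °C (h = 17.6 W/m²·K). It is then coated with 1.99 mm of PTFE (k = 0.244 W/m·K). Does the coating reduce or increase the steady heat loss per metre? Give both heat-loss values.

Critical radius for a cylinder: r_cr = k/h = 0.0139 m = 1.39 cm.
Outer radius after coating: r₂ = 0.00124 + 0.00199 = 0.00323 m.
Since r₁ < r_cr and r₂ ≤ r_cr, the coating moves toward the maximum at r_cr — heat loss rises.
Bare: R = 1/(2πr₁h) = 7.293 m·K/W; Q = 141.6/7.293 = 19.4 W/m.
Coated: R = R_cond + R_conv = 3.424 m·K/W; Q = 141.6/3.424 = 41.4 W/m.

increases: 19.4 → 41.4 W/m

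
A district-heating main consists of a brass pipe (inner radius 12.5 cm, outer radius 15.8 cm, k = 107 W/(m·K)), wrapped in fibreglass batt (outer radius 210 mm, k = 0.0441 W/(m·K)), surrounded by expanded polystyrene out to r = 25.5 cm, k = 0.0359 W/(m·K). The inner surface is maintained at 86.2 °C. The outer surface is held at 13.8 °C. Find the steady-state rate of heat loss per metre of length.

Resistance network (inner→outer):
  R'_brass = ln(0.158/0.125)/(2πk) = 0.2343/(2π·107) = 3.485×10^-4 m·K/W
  R'_fibreglass batt = ln(0.210/0.158)/(2πk) = 0.2845/(2π·0.0441) = 1.027 m·K/W
  R'_expanded polystyrene = ln(0.255/0.210)/(2πk) = 0.1942/(2π·0.0359) = 0.8607 m·K/W
ΣR = 3.485×10^-4 + 1.027 + 0.8607 = 1.888 m·K/W
Q' = ΔT/ΣR = (86.2 °C − 13.8 °C)/1.888 = 38.3 W/m

Q' = 38.3 W/m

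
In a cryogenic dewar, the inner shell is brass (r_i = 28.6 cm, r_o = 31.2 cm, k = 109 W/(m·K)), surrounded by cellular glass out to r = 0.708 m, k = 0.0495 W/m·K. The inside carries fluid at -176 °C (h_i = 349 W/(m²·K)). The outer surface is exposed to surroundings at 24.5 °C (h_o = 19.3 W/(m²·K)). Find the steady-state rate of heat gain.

Treat each layer as a resistance in series:
  R_conv,in = 1/(4πr²h) = 1/(4π·0.286²·349) = 0.002788 K/W
  R_brass = (1/0.286 − 1/0.312)/(4πk) = 0.2914/(4π·109) = 2.127×10^-4 K/W
  R_cellular glass = (1/0.312 − 1/0.708)/(4πk) = 1.793/(4π·0.0495) = 2.882 K/W
  R_conv,out = 1/(4πr²h) = 1/(4π·0.708²·19.3) = 0.008226 K/W
ΣR = 0.002788 + 2.127×10^-4 + 2.882 + 0.008226 = 2.893 K/W
Q = ΔT/ΣR = (-176 °C − 24.5 °C)/2.893 = -69.3 W
(Negative Q ⇒ heat flows inward; heat gain = 69.3 W.)

Q = 69.3 W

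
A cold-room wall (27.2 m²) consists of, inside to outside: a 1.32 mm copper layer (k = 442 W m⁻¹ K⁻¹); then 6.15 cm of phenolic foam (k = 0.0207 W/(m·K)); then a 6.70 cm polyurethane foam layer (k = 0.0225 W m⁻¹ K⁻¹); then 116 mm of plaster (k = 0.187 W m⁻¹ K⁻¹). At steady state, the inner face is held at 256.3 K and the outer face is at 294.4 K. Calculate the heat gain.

Treat each layer as a resistance in series:
  R_copper = L/(kA) = 0.00132/(442·27.2) = 1.098×10^-7 K/W
  R_phenolic foam = L/(kA) = 0.0615/(0.0207·27.2) = 0.1092 K/W
  R_polyurethane foam = L/(kA) = 0.0670/(0.0225·27.2) = 0.1095 K/W
  R_plaster = L/(kA) = 0.116/(0.187·27.2) = 0.02281 K/W
ΣR = 1.098×10^-7 + 0.1092 + 0.1095 + 0.02281 = 0.2415 K/W
Q = ΔT/ΣR = (256.3 K − 294.4 K)/0.2415 = -158 W
(Negative Q ⇒ heat flows inward; heat gain = 158 W.)

Q = 158 W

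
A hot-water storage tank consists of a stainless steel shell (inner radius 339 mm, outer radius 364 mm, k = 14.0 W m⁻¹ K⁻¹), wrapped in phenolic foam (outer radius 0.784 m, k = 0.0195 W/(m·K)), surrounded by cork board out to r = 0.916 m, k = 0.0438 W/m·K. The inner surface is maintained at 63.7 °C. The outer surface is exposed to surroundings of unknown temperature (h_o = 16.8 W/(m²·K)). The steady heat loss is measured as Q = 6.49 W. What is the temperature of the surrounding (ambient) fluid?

T_out = 22.5 °C

Series resistances:
  R_stainless steel = (1/0.339 − 1/0.364)/(4πk) = 0.2026/(4π·14.0) = 0.001152 K/W
  R_phenolic foam = (1/0.364 − 1/0.784)/(4πk) = 1.472/(4π·0.0195) = 6.006 K/W
  R_cork board = (1/0.784 − 1/0.916)/(4πk) = 0.1838/(4π·0.0438) = 0.3339 K/W
  R_conv,out = 1/(4πr²h) = 1/(4π·0.916²·16.8) = 0.005645 K/W
ΣR = 6.347 K/W
ΔT = Q·ΣR = 6.49 × 6.347 = 41.19 K
Heat flows outward, so T_out = T_in − ΔT = 63.7 − 41.19 = 22.5 °C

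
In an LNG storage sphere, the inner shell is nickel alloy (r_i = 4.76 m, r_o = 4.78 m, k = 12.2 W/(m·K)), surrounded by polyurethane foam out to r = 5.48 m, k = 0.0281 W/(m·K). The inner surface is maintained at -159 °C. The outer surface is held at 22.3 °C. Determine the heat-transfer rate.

Series thermal resistances, inner to outer:
  R_nickel alloy = (1/4.76 − 1/4.78)/(4πk) = 8.790×10^-4/(4π·12.2) = 5.734×10^-6 K/W
  R_polyurethane foam = (1/4.78 − 1/5.48)/(4πk) = 0.02672/(4π·0.0281) = 0.07568 K/W
ΣR = 5.734×10^-6 + 0.07568 = 0.07569 K/W
Q = ΔT/ΣR = (-159 °C − 22.3 °C)/0.07569 = -2400 W
(Negative Q ⇒ heat flows inward; heat gain = 2400 W.)

Q = 2.40 kW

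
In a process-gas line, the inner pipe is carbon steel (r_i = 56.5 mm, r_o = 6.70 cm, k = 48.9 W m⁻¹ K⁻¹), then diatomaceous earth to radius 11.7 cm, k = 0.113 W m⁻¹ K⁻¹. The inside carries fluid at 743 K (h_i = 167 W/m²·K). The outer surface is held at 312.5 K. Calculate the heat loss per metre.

Q' = 536 W/m

Treat each layer as a resistance in series:
  R'_conv,in = 1/(2πr h) = 1/(2π·0.0565·167) = 0.01687 m·K/W
  R'_carbon steel = ln(0.0670/0.0565)/(2πk) = 0.1705/(2π·48.9) = 5.548×10^-4 m·K/W
  R'_diatomaceous earth = ln(0.117/0.0670)/(2πk) = 0.5575/(2π·0.113) = 0.7852 m·K/W
ΣR = 0.01687 + 5.548×10^-4 + 0.7852 = 0.8026 m·K/W
Q' = ΔT/ΣR = (743 K − 312.5 K)/0.8026 = 536 W/m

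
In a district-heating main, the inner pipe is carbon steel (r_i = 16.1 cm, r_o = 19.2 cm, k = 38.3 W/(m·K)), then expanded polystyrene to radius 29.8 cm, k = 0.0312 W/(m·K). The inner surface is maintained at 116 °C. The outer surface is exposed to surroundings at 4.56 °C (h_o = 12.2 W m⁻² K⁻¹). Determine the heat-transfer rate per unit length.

Treat each layer as a resistance in series:
  R'_carbon steel = ln(0.192/0.161)/(2πk) = 0.1761/(2π·38.3) = 7.317×10^-4 m·K/W
  R'_expanded polystyrene = ln(0.298/0.192)/(2πk) = 0.4396/(2π·0.0312) = 2.242 m·K/W
  R'_conv,out = 1/(2πr h) = 1/(2π·0.298·12.2) = 0.04378 m·K/W
ΣR = 7.317×10^-4 + 2.242 + 0.04378 = 2.287 m·K/W
Q' = ΔT/ΣR = (116 °C − 4.56 °C)/2.287 = 48.7 W/m

Q' = 48.7 W/m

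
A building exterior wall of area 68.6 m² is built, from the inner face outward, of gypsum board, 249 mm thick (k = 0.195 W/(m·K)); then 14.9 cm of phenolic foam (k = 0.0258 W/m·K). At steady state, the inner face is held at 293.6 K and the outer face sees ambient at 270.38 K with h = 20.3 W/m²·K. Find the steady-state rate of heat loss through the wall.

Q = 224 W

Series thermal resistances, inner to outer:
  R_gypsum board = L/(kA) = 0.249/(0.195·68.6) = 0.01861 K/W
  R_phenolic foam = L/(kA) = 0.149/(0.0258·68.6) = 0.08419 K/W
  R_conv,out = 1/(hA) = 1/(20.3·68.6) = 7.181×10^-4 K/W
ΣR = 0.01861 + 0.08419 + 7.181×10^-4 = 0.1035 K/W
Q = ΔT/ΣR = (293.6 K − 270.38 K)/0.1035 = 224 W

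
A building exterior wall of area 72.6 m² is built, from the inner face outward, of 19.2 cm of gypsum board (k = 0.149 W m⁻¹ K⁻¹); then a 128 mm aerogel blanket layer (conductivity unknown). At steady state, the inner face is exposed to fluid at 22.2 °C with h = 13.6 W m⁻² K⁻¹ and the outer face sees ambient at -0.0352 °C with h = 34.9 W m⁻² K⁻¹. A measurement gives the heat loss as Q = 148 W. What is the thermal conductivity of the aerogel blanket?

ΣR = ΔT/Q = |22.2 − -0.0352|/148 = 0.1502 K/W
Known resistances:
  R_conv,in = 1/(hA) = 1/(13.6·72.6) = 0.001013 K/W
  R_gypsum board = L/(kA) = 0.192/(0.149·72.6) = 0.01775 K/W
  R_conv,out = 1/(hA) = 1/(34.9·72.6) = 3.947×10^-4 K/W
R_aerogel blanket = ΣR − ΣR_known = 0.1502 − 0.01916 = 0.1310 K/W
L/(kA) = 0.1310 ⇒ k = 0.128/(0.1310·72.6) = 0.0135 W/m·K

k = 0.0135 W/m·K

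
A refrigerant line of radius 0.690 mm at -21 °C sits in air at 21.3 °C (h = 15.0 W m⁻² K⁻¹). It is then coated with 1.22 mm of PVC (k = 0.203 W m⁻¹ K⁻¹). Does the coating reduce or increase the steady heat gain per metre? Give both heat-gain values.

increases: 2.75 → 6.66 W/m

Critical radius for a cylinder: r_cr = k/h = 0.0135 m = 1.35 cm.
Outer radius after coating: r₂ = 6.90×10^-4 + 0.00122 = 0.001910 m.
Since r₁ < r_cr and r₂ ≤ r_cr, the coating moves toward the maximum at r_cr — heat gain rises.
Bare: R = 1/(2πr₁h) = 15.38 m·K/W; Q = 42.3/15.38 = 2.75 W/m.
Coated: R = R_cond + R_conv = 6.353 m·K/W; Q = 42.3/6.353 = 6.66 W/m.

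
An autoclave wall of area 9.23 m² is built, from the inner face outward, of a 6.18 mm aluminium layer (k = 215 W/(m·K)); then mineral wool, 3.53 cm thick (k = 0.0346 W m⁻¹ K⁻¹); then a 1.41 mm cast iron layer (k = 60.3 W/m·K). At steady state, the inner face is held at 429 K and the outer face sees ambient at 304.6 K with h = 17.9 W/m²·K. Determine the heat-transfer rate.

Series thermal resistances, inner to outer:
  R_aluminium = L/(kA) = 0.00618/(215·9.23) = 3.114×10^-6 K/W
  R_mineral wool = L/(kA) = 0.0353/(0.0346·9.23) = 0.1105 K/W
  R_cast iron = L/(kA) = 0.00141/(60.3·9.23) = 2.533×10^-6 K/W
  R_conv,out = 1/(hA) = 1/(17.9·9.23) = 0.006053 K/W
ΣR = 3.114×10^-6 + 0.1105 + 2.533×10^-6 + 0.006053 = 0.1166 K/W
Q = ΔT/ΣR = (429 K − 304.6 K)/0.1166 = 1070 W

Q = 1070 W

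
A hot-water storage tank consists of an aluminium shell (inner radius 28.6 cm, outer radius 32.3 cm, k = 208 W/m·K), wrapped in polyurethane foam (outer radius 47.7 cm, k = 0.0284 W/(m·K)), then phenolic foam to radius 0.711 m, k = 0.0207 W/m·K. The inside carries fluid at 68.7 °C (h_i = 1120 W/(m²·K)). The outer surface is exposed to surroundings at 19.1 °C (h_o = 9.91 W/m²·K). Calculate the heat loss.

Treat each layer as a resistance in series:
  R_conv,in = 1/(4πr²h) = 1/(4π·0.286²·1120) = 8.686×10^-4 K/W
  R_aluminium = (1/0.286 − 1/0.323)/(4πk) = 0.4005/(4π·208) = 1.532×10^-4 K/W
  R_polyurethane foam = (1/0.323 − 1/0.477)/(4πk) = 0.9995/(4π·0.0284) = 2.801 K/W
  R_phenolic foam = (1/0.477 − 1/0.711)/(4πk) = 0.6900/(4π·0.0207) = 2.652 K/W
  R_conv,out = 1/(4πr²h) = 1/(4π·0.711²·9.91) = 0.01588 K/W
ΣR = 8.686×10^-4 + 1.532×10^-4 + 2.801 + 2.652 + 0.01588 = 5.470 K/W
Q = ΔT/ΣR = (68.7 °C − 19.1 °C)/5.470 = 9.07 W

Q = 9.07 W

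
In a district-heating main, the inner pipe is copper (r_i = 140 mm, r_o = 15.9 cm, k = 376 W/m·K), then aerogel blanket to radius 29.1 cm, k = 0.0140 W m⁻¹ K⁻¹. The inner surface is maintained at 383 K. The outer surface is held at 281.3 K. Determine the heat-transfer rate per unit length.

Q' = 14.8 W/m

Resistance network (inner→outer):
  R'_copper = ln(0.159/0.140)/(2πk) = 0.1273/(2π·376) = 5.387×10^-5 m·K/W
  R'_aerogel blanket = ln(0.291/0.159)/(2πk) = 0.6044/(2π·0.0140) = 6.871 m·K/W
ΣR = 5.387×10^-5 + 6.871 = 6.871 m·K/W
Q' = ΔT/ΣR = (383 K − 281.3 K)/6.871 = 14.8 W/m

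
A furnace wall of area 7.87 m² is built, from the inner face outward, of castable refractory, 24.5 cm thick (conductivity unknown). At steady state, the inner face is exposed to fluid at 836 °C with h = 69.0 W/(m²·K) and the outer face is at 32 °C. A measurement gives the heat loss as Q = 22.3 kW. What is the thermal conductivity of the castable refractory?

ΣR = ΔT/Q = |836 − 32|/22300 = 0.03605 K/W
Known resistances:
  R_conv,in = 1/(hA) = 1/(69.0·7.87) = 0.001842 K/W
R_castable refractory = ΣR − ΣR_known = 0.03605 − 0.001842 = 0.03421 K/W
L/(kA) = 0.03421 ⇒ k = 0.245/(0.03421·7.87) = 0.910 W/m·K

k = 0.910 W/m·K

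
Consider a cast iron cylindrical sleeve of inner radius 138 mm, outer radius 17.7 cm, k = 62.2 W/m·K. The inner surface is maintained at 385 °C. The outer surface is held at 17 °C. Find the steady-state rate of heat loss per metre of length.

Q' = 5.78×10^5 W/m

Q' = 2πk·ΔT/ln(r₂/r₁) = 2π × 62.2 × 368 / ln(0.177/0.138) = 5.78×10^5 W/m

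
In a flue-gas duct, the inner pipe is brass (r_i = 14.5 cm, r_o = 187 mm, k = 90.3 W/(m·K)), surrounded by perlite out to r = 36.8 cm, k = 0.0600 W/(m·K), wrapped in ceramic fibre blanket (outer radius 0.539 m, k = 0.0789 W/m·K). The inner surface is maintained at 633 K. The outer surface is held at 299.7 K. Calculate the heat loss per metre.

Series thermal resistances, inner to outer:
  R'_brass = ln(0.187/0.145)/(2πk) = 0.2544/(2π·90.3) = 4.483×10^-4 m·K/W
  R'_perlite = ln(0.368/0.187)/(2πk) = 0.6770/(2π·0.0600) = 1.796 m·K/W
  R'_ceramic fibre blanket = ln(0.539/0.368)/(2πk) = 0.3816/(2π·0.0789) = 0.7698 m·K/W
ΣR = 4.483×10^-4 + 1.796 + 0.7698 = 2.566 m·K/W
Q' = ΔT/ΣR = (633 K − 299.7 K)/2.566 = 130 W/m

Q' = 130 W/m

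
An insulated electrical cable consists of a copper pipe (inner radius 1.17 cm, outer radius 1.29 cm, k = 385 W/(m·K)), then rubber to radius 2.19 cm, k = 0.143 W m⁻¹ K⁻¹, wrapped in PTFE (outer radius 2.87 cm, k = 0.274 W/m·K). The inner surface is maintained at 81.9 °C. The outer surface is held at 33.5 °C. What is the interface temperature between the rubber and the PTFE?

Resistance network (inner→outer):
  R'_copper = ln(0.0129/0.0117)/(2πk) = 0.09764/(2π·385) = 4.036×10^-5 m·K/W
  R'_rubber = ln(0.0219/0.0129)/(2πk) = 0.5293/(2π·0.143) = 0.5891 m·K/W
  R'_PTFE = ln(0.0287/0.0219)/(2πk) = 0.2704/(2π·0.274) = 0.1571 m·K/W
ΣR = 4.036×10^-5 + 0.5891 + 0.1571 = 0.7462 m·K/W
Q' = ΔT/ΣR = (81.9 °C − 33.5 °C)/0.7462 = 64.86 W/m
From the inner boundary to the rubber/PTFE interface, ΣR_partial = 0.5891 m·K/W.
T_interface = T_in − Q'·ΣR_partial = 81.9 °C − (64.86)(0.5891) = 43.7 °C

T = 43.7 °C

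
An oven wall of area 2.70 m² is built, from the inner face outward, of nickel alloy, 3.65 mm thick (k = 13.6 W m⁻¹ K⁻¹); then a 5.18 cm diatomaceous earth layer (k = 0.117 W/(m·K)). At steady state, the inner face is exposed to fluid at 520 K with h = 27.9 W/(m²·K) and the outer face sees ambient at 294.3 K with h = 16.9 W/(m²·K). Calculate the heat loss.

Treat each layer as a resistance in series:
  R_conv,in = 1/(hA) = 1/(27.9·2.70) = 0.01327 K/W
  R_nickel alloy = L/(kA) = 0.00365/(13.6·2.70) = 9.940×10^-5 K/W
  R_diatomaceous earth = L/(kA) = 0.0518/(0.117·2.70) = 0.1640 K/W
  R_conv,out = 1/(hA) = 1/(16.9·2.70) = 0.02192 K/W
ΣR = 0.01327 + 9.940×10^-5 + 0.1640 + 0.02192 = 0.1993 K/W
Q = ΔT/ΣR = (520 K − 294.3 K)/0.1993 = 1130 W

Q = 1130 W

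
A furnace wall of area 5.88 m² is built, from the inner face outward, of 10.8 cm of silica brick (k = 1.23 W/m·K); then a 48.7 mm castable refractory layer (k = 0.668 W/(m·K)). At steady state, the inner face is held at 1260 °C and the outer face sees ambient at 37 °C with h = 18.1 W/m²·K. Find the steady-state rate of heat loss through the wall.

Treat each layer as a resistance in series:
  R_silica brick = L/(kA) = 0.108/(1.23·5.88) = 0.01493 K/W
  R_castable refractory = L/(kA) = 0.0487/(0.668·5.88) = 0.01240 K/W
  R_conv,out = 1/(hA) = 1/(18.1·5.88) = 0.009396 K/W
ΣR = 0.01493 + 0.01240 + 0.009396 = 0.03673 K/W
Q = ΔT/ΣR = (1260 °C − 37 °C)/0.03673 = 33300 W

Q = 33300 W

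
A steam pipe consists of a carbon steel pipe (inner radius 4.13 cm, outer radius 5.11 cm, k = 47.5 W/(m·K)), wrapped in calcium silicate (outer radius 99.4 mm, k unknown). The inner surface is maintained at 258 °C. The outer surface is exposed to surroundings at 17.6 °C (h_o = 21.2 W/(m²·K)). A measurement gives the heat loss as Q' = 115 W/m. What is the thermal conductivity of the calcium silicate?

k = 0.0526 W/m·K

ΣR = ΔT/Q' = |258 − 17.6|/115 = 2.090 m·K/W
Known resistances:
  R'_carbon steel = ln(0.0511/0.0413)/(2πk) = 0.2129/(2π·47.5) = 7.134×10^-4 m·K/W
  R'_conv,out = 1/(2πr h) = 1/(2π·0.0994·21.2) = 0.07553 m·K/W
R_calcium silicate = ΣR − ΣR_known = 2.090 − 0.07624 = 2.014 m·K/W
ln(r₂/r₁)/(2πk) = 2.014 ⇒ k = 0.6654/(2π·2.014) = 0.0526 W/m·K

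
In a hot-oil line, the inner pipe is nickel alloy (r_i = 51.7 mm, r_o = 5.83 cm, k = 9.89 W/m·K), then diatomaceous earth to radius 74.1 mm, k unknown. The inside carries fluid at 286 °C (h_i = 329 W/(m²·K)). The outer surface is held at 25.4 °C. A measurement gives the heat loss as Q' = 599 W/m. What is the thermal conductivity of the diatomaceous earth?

ΣR = ΔT/Q' = |286 − 25.4|/599 = 0.4351 m·K/W
Known resistances:
  R'_conv,in = 1/(2πr h) = 1/(2π·0.0517·329) = 0.009357 m·K/W
  R'_nickel alloy = ln(0.0583/0.0517)/(2πk) = 0.1201/(2π·9.89) = 0.001933 m·K/W
R_diatomaceous earth = ΣR − ΣR_known = 0.4351 − 0.01129 = 0.4238 m·K/W
ln(r₂/r₁)/(2πk) = 0.4238 ⇒ k = 0.2398/(2π·0.4238) = 0.0901 W/m·K

k = 0.0901 W/m·K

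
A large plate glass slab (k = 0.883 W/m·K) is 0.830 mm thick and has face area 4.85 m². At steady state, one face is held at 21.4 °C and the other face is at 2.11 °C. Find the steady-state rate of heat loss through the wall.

Q = kA·ΔT/L = 0.883 × 4.85 × |21.4 °C − 2.11 °C| / 8.30×10^-4 = 99500 W

Q = 99500 W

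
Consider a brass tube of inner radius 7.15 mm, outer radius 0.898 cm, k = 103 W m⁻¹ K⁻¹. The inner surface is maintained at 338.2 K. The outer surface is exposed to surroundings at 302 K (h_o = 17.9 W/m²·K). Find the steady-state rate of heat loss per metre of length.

Q' = 36.5 W/m

Resistance network (inner→outer):
  R'_brass = ln(0.00898/0.00715)/(2πk) = 0.2279/(2π·103) = 3.521×10^-4 m·K/W
  R'_conv,out = 1/(2πr h) = 1/(2π·0.00898·17.9) = 0.9901 m·K/W
ΣR = 3.521×10^-4 + 0.9901 = 0.9905 m·K/W
Q' = ΔT/ΣR = (338.2 K − 302 K)/0.9905 = 36.5 W/m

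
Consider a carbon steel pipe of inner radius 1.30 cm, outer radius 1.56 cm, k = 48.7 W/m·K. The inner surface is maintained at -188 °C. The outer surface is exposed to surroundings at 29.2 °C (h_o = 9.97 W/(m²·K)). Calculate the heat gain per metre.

Q' = 212 W/m

Treat each layer as a resistance in series:
  R'_carbon steel = ln(0.0156/0.0130)/(2πk) = 0.1823/(2π·48.7) = 5.958×10^-4 m·K/W
  R'_conv,out = 1/(2πr h) = 1/(2π·0.0156·9.97) = 1.023 m·K/W
ΣR = 5.958×10^-4 + 1.023 = 1.024 m·K/W
Q' = ΔT/ΣR = (-188 °C − 29.2 °C)/1.024 = -212 W/m
(Negative Q' ⇒ heat flows inward; heat gain = 212 W/m.)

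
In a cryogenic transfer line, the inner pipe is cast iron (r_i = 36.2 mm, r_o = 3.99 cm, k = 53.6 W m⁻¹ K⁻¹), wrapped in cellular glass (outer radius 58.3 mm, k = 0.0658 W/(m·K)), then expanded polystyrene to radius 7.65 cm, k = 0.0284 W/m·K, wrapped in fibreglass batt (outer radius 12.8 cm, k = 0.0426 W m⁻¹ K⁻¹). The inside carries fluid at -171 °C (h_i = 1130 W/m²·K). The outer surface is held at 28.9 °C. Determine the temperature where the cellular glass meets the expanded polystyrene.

T = -129 °C

Treat each layer as a resistance in series:
  R'_conv,in = 1/(2πr h) = 1/(2π·0.0362·1130) = 0.003891 m·K/W
  R'_cast iron = ln(0.0399/0.0362)/(2πk) = 0.09732/(2π·53.6) = 2.890×10^-4 m·K/W
  R'_cellular glass = ln(0.0583/0.0399)/(2πk) = 0.3792/(2π·0.0658) = 0.9173 m·K/W
  R'_expanded polystyrene = ln(0.0765/0.0583)/(2πk) = 0.2717/(2π·0.0284) = 1.523 m·K/W
  R'_fibreglass batt = ln(0.128/0.0765)/(2πk) = 0.5147/(2π·0.0426) = 1.923 m·K/W
ΣR = 0.003891 + 2.890×10^-4 + 0.9173 + 1.523 + 1.923 = 4.367 m·K/W
Q' = ΔT/ΣR = (-171 °C − 28.9 °C)/4.367 = -45.78 W/m
From the inner boundary to the cellular glass/expanded polystyrene interface, ΣR_partial = 0.9215 m·K/W.
T_interface = T_in − Q'·ΣR_partial = -171 °C − (-45.78)(0.9215) = -129 °C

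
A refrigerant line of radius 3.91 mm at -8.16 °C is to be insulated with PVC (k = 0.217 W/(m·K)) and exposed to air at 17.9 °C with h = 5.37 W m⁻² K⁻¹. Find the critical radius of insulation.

r_cr = 4.04 cm

For a cylinder, r_cr = k_ins/h = 0.217/5.37 = 0.0404 m = 4.04 cm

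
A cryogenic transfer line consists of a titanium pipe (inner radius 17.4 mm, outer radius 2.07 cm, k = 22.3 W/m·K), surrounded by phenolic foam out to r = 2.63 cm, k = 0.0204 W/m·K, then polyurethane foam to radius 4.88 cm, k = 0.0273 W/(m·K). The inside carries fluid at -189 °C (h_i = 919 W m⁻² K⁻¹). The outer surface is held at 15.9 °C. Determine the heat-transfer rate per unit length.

Q' = 37.4 W/m

Series thermal resistances, inner to outer:
  R'_conv,in = 1/(2πr h) = 1/(2π·0.0174·919) = 0.009953 m·K/W
  R'_titanium = ln(0.0207/0.0174)/(2πk) = 0.1737/(2π·22.3) = 0.001239 m·K/W
  R'_phenolic foam = ln(0.0263/0.0207)/(2πk) = 0.2394/(2π·0.0204) = 1.868 m·K/W
  R'_polyurethane foam = ln(0.0488/0.0263)/(2πk) = 0.6182/(2π·0.0273) = 3.604 m·K/W
ΣR = 0.009953 + 0.001239 + 1.868 + 3.604 = 5.483 m·K/W
Q' = ΔT/ΣR = (-189 °C − 15.9 °C)/5.483 = -37.4 W/m
(Negative Q' ⇒ heat flows inward; heat gain = 37.4 W/m.)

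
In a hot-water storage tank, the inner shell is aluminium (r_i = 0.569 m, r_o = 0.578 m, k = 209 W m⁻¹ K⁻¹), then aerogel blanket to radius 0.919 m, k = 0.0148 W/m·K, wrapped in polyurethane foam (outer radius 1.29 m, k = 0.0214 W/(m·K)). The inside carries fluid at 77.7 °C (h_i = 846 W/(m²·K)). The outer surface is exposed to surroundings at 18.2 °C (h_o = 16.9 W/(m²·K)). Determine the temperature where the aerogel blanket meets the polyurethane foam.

Resistance network (inner→outer):
  R_conv,in = 1/(4πr²h) = 1/(4π·0.569²·846) = 2.905×10^-4 K/W
  R_aluminium = (1/0.569 − 1/0.578)/(4πk) = 0.02737/(4π·209) = 1.042×10^-5 K/W
  R_aerogel blanket = (1/0.578 − 1/0.919)/(4πk) = 0.6420/(4π·0.0148) = 3.452 K/W
  R_polyurethane foam = (1/0.919 − 1/1.29)/(4πk) = 0.3129/(4π·0.0214) = 1.164 K/W
  R_conv,out = 1/(4πr²h) = 1/(4π·1.29²·16.9) = 0.002830 K/W
ΣR = 2.905×10^-4 + 1.042×10^-5 + 3.452 + 1.164 + 0.002830 = 4.619 K/W
Q = ΔT/ΣR = (77.7 °C − 18.2 °C)/4.619 = 12.88 W
From the inner boundary to the aerogel blanket/polyurethane foam interface, ΣR_partial = 3.452 K/W.
T_interface = T_in − Q·ΣR_partial = 77.7 °C − (12.88)(3.452) = 33.2 °C

T = 33.2 °C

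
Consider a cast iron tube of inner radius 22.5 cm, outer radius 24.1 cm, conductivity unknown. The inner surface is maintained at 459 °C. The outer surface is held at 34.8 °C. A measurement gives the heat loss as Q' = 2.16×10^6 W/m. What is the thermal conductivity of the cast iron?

ΣR = ΔT/Q' = |459 − 34.8|/2.16×10^6 = 1.964×10^-4 m·K/W
ln(r₂/r₁)/(2πk) = 1.964×10^-4 ⇒ k = 0.06870/(2π·1.964×10^-4) = 55.7 W/m·K

k = 55.7 W/m·K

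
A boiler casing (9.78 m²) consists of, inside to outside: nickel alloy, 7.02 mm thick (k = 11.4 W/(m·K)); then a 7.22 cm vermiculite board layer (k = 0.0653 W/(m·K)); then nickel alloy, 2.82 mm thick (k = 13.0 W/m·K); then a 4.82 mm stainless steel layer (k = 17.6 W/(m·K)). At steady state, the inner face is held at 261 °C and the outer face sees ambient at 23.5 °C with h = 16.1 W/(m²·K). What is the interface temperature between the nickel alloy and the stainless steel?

T = 36.2 °C

Resistance network (inner→outer):
  R_nickel alloy = L/(kA) = 0.00702/(11.4·9.78) = 6.296×10^-5 K/W
  R_vermiculite board = L/(kA) = 0.0722/(0.0653·9.78) = 0.1131 K/W
  R_nickel alloy = L/(kA) = 0.00282/(13.0·9.78) = 2.218×10^-5 K/W
  R_stainless steel = L/(kA) = 0.00482/(17.6·9.78) = 2.800×10^-5 K/W
  R_conv,out = 1/(hA) = 1/(16.1·9.78) = 0.006351 K/W
ΣR = 6.296×10^-5 + 0.1131 + 2.218×10^-5 + 2.800×10^-5 + 0.006351 = 0.1196 K/W
Q = ΔT/ΣR = (261 °C − 23.5 °C)/0.1196 = 1986 W
From the inner boundary to the nickel alloy/stainless steel interface, ΣR_partial = 0.1132 K/W.
T_interface = T_in − Q·ΣR_partial = 261 °C − (1986)(0.1132) = 36.2 °C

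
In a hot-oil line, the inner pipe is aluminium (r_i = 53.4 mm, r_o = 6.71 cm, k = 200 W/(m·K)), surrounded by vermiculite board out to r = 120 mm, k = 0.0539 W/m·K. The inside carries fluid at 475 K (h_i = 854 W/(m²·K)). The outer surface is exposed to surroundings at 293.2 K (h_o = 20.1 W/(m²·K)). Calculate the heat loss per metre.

Q' = 102 W/m

Treat each layer as a resistance in series:
  R'_conv,in = 1/(2πr h) = 1/(2π·0.0534·854) = 0.003490 m·K/W
  R'_aluminium = ln(0.0671/0.0534)/(2πk) = 0.2284/(2π·200) = 1.817×10^-4 m·K/W
  R'_vermiculite board = ln(0.120/0.0671)/(2πk) = 0.5813/(2π·0.0539) = 1.716 m·K/W
  R'_conv,out = 1/(2πr h) = 1/(2π·0.120·20.1) = 0.06598 m·K/W
ΣR = 0.003490 + 1.817×10^-4 + 1.716 + 0.06598 = 1.786 m·K/W
Q' = ΔT/ΣR = (475 K − 293.2 K)/1.786 = 102 W/m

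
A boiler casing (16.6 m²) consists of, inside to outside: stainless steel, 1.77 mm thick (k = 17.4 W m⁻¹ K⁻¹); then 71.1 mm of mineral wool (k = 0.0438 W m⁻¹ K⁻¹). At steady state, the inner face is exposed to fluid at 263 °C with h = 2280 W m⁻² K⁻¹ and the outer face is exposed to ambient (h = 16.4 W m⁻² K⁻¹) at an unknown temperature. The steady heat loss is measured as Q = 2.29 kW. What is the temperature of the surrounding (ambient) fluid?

Series resistances:
  R_conv,in = 1/(hA) = 1/(2280·16.6) = 2.642×10^-5 K/W
  R_stainless steel = L/(kA) = 0.00177/(17.4·16.6) = 6.128×10^-6 K/W
  R_mineral wool = L/(kA) = 0.0711/(0.0438·16.6) = 0.09779 K/W
  R_conv,out = 1/(hA) = 1/(16.4·16.6) = 0.003673 K/W
ΣR = 0.1015 K/W
ΔT = Q·ΣR = 2290 × 0.1015 = 232.4 K
Heat flows outward, so T_out = T_in − ΔT = 263 − 232.4 = 30.6 °C

T_out = 30.6 °C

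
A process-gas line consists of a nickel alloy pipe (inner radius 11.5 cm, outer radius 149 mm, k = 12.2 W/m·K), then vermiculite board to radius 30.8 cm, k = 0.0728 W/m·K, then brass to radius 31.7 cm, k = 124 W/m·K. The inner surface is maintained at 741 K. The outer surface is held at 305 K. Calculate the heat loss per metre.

Resistance network (inner→outer):
  R'_nickel alloy = ln(0.149/0.115)/(2πk) = 0.2590/(2π·12.2) = 0.003379 m·K/W
  R'_vermiculite board = ln(0.308/0.149)/(2πk) = 0.7262/(2π·0.0728) = 1.588 m·K/W
  R'_brass = ln(0.317/0.308)/(2πk) = 0.02880/(2π·124) = 3.697×10^-5 m·K/W
ΣR = 0.003379 + 1.588 + 3.697×10^-5 = 1.591 m·K/W
Q' = ΔT/ΣR = (741 K − 305 K)/1.591 = 274 W/m

Q' = 274 W/m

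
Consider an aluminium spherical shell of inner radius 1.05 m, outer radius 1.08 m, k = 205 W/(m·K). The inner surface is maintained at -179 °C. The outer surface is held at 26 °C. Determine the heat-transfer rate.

Q = 2.00×10^7 W

Q = 4πk·ΔT/(1/r₁ − 1/r₂) = 4π × 205 × 205 / (1/1.05 − 1/1.08) = 2.00×10^7 W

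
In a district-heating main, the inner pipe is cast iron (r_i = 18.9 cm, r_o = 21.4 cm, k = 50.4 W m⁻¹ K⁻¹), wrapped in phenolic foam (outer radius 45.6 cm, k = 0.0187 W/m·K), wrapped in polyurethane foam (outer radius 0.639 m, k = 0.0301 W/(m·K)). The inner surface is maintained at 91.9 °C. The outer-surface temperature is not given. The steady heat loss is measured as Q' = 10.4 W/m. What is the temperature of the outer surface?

T_out = 6.38 °C

Series resistances:
  R'_cast iron = ln(0.214/0.189)/(2πk) = 0.1242/(2π·50.4) = 3.923×10^-4 m·K/W
  R'_phenolic foam = ln(0.456/0.214)/(2πk) = 0.7565/(2π·0.0187) = 6.439 m·K/W
  R'_polyurethane foam = ln(0.639/0.456)/(2πk) = 0.3374/(2π·0.0301) = 1.784 m·K/W
ΣR = 8.223 m·K/W
ΔT = Q'·ΣR = 10.4 × 8.223 = 85.52 K
Heat flows outward, so T_out = T_in − ΔT = 91.9 − 85.52 = 6.38 °C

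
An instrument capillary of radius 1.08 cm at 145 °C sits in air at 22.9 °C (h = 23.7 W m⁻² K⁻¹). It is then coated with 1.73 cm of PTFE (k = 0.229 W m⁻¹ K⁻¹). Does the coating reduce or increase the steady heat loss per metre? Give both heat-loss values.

reduces: 196 → 135 W/m

Critical radius for a cylinder: r_cr = k/h = 0.00966 m = 0.966 cm.
Outer radius after coating: r₂ = 0.0108 + 0.0173 = 0.0281 m.
Since r₁ ≥ r_cr, any added insulation reduces the heat loss.
Bare: R = 1/(2πr₁h) = 0.6218 m·K/W; Q = 122.1/0.6218 = 196 W/m.
Coated: R = R_cond + R_conv = 0.9036 m·K/W; Q = 122.1/0.9036 = 135 W/m.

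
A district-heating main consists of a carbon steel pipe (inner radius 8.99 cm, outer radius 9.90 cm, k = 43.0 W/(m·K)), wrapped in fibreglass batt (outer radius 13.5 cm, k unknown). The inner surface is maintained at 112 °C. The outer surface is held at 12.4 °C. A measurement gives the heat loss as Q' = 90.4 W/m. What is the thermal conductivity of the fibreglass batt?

ΣR = ΔT/Q' = |112 − 12.4|/90.4 = 1.102 m·K/W
Known resistances:
  R'_carbon steel = ln(0.0990/0.0899)/(2πk) = 0.09642/(2π·43.0) = 3.569×10^-4 m·K/W
R_fibreglass batt = ΣR − ΣR_known = 1.102 − 3.569×10^-4 = 1.102 m·K/W
ln(r₂/r₁)/(2πk) = 1.102 ⇒ k = 0.3102/(2π·1.102) = 0.0448 W/m·K

k = 0.0448 W/m·K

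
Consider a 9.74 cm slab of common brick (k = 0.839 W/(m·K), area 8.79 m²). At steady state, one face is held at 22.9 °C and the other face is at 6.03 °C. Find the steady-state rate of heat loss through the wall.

Q = 1280 W

Q = kA·ΔT/L = 0.839 × 8.79 × |22.9 °C − 6.03 °C| / 0.0974 = 1280 W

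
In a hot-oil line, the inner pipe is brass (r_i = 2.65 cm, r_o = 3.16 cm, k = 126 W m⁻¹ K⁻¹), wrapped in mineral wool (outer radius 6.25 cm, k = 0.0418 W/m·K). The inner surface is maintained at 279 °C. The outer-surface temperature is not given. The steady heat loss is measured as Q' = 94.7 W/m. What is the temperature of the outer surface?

T_out = 33.1 °C

Series resistances:
  R'_brass = ln(0.0316/0.0265)/(2πk) = 0.1760/(2π·126) = 2.223×10^-4 m·K/W
  R'_mineral wool = ln(0.0625/0.0316)/(2πk) = 0.6820/(2π·0.0418) = 2.597 m·K/W
ΣR = 2.597 m·K/W
ΔT = Q'·ΣR = 94.7 × 2.597 = 245.9 K
Heat flows outward, so T_out = T_in − ΔT = 279 − 245.9 = 33.1 °C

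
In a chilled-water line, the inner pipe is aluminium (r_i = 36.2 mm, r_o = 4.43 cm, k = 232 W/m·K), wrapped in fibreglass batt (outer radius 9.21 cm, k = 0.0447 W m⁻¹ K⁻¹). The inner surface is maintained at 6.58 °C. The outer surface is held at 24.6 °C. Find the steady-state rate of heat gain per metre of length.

Q' = 6.91 W/m

Treat each layer as a resistance in series:
  R'_aluminium = ln(0.0443/0.0362)/(2πk) = 0.2019/(2π·232) = 1.385×10^-4 m·K/W
  R'_fibreglass batt = ln(0.0921/0.0443)/(2πk) = 0.7319/(2π·0.0447) = 2.606 m·K/W
ΣR = 1.385×10^-4 + 2.606 = 2.606 m·K/W
Q' = ΔT/ΣR = (6.58 °C − 24.6 °C)/2.606 = -6.91 W/m
(Negative Q' ⇒ heat flows inward; heat gain = 6.91 W/m.)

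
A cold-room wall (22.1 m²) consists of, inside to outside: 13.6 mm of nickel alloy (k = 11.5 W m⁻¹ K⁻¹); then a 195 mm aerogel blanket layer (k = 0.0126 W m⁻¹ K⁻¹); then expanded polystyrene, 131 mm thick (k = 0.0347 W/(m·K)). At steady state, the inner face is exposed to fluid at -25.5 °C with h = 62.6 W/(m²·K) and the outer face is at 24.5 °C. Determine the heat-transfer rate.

Q = 57.3 W

Resistance network (inner→outer):
  R_conv,in = 1/(hA) = 1/(62.6·22.1) = 7.228×10^-4 K/W
  R_nickel alloy = L/(kA) = 0.0136/(11.5·22.1) = 5.351×10^-5 K/W
  R_aerogel blanket = L/(kA) = 0.195/(0.0126·22.1) = 0.7003 K/W
  R_expanded polystyrene = L/(kA) = 0.131/(0.0347·22.1) = 0.1708 K/W
ΣR = 7.228×10^-4 + 5.351×10^-5 + 0.7003 + 0.1708 = 0.8719 K/W
Q = ΔT/ΣR = (-25.5 °C − 24.5 °C)/0.8719 = -57.3 W
(Negative Q ⇒ heat flows inward; heat gain = 57.3 W.)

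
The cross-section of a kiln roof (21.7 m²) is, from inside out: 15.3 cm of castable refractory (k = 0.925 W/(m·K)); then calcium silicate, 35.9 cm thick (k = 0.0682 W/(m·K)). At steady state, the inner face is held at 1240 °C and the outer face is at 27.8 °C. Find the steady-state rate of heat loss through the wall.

Treat each layer as a resistance in series:
  R_castable refractory = L/(kA) = 0.153/(0.925·21.7) = 0.007622 K/W
  R_calcium silicate = L/(kA) = 0.359/(0.0682·21.7) = 0.2426 K/W
ΣR = 0.007622 + 0.2426 = 0.2502 K/W
Q = ΔT/ΣR = (1240 °C − 27.8 °C)/0.2502 = 4840 W

Q = 4.84 kW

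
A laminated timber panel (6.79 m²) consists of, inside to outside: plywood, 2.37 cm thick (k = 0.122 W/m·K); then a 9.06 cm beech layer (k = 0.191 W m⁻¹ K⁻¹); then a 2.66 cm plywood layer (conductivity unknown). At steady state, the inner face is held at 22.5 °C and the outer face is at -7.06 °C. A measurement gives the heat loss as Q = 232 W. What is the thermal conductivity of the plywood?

ΣR = ΔT/Q = |22.5 − -7.06|/232 = 0.1274 K/W
Known resistances:
  R_plywood = L/(kA) = 0.0237/(0.122·6.79) = 0.02861 K/W
  R_beech = L/(kA) = 0.0906/(0.191·6.79) = 0.06986 K/W
R_plywood = ΣR − ΣR_known = 0.1274 − 0.09847 = 0.02893 K/W
L/(kA) = 0.02893 ⇒ k = 0.0266/(0.02893·6.79) = 0.135 W/m·K

k = 0.135 W/m·K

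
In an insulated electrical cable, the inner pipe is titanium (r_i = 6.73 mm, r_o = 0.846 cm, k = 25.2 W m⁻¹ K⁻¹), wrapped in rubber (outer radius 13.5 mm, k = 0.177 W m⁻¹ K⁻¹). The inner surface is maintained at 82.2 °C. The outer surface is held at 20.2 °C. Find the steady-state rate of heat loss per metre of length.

Treat each layer as a resistance in series:
  R'_titanium = ln(0.00846/0.00673)/(2πk) = 0.2288/(2π·25.2) = 0.001445 m·K/W
  R'_rubber = ln(0.0135/0.00846)/(2πk) = 0.4673/(2π·0.177) = 0.4202 m·K/W
ΣR = 0.001445 + 0.4202 = 0.4216 m·K/W
Q' = ΔT/ΣR = (82.2 °C − 20.2 °C)/0.4216 = 147 W/m

Q' = 147 W/m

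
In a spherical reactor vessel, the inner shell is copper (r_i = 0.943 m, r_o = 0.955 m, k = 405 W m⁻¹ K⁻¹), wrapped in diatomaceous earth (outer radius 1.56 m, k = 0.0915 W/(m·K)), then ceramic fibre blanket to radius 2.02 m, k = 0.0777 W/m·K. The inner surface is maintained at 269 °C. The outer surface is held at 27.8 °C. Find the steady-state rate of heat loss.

Q = 480 W

Treat each layer as a resistance in series:
  R_copper = (1/0.943 − 1/0.955)/(4πk) = 0.01332/(4π·405) = 2.618×10^-6 K/W
  R_diatomaceous earth = (1/0.955 − 1/1.56)/(4πk) = 0.4061/(4π·0.0915) = 0.3532 K/W
  R_ceramic fibre blanket = (1/1.56 − 1/2.02)/(4πk) = 0.1460/(4π·0.0777) = 0.1495 K/W
ΣR = 2.618×10^-6 + 0.3532 + 0.1495 = 0.5027 K/W
Q = ΔT/ΣR = (269 °C − 27.8 °C)/0.5027 = 480 W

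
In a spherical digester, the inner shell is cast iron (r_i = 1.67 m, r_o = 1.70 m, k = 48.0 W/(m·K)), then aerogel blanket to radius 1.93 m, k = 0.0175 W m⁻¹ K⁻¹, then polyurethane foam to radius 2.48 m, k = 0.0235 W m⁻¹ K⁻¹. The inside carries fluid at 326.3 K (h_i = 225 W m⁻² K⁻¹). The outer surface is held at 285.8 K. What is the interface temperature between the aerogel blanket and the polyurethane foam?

T = 308.1 K

Treat each layer as a resistance in series:
  R_conv,in = 1/(4πr²h) = 1/(4π·1.67²·225) = 1.268×10^-4 K/W
  R_cast iron = (1/1.67 − 1/1.70)/(4πk) = 0.01057/(4π·48.0) = 1.752×10^-5 K/W
  R_aerogel blanket = (1/1.70 − 1/1.93)/(4πk) = 0.07010/(4π·0.0175) = 0.3188 K/W
  R_polyurethane foam = (1/1.93 − 1/2.48)/(4πk) = 0.1149/(4π·0.0235) = 0.3891 K/W
ΣR = 1.268×10^-4 + 1.752×10^-5 + 0.3188 + 0.3891 = 0.7080 K/W
Q = ΔT/ΣR = (326.3 K − 285.8 K)/0.7080 = 57.20 W
From the inner boundary to the aerogel blanket/polyurethane foam interface, ΣR_partial = 0.3189 K/W.
T_interface = T_in − Q·ΣR_partial = 326.3 K − (57.20)(0.3189) = 308.1 K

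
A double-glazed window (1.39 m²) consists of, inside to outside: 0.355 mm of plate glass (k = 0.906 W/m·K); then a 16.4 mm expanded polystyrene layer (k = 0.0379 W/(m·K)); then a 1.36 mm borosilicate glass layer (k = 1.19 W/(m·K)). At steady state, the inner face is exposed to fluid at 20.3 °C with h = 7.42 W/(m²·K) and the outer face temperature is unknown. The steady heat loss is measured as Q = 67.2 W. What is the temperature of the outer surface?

T_out = -7.21 °C

Sum the resistances:
  R_conv,in = 1/(hA) = 1/(7.42·1.39) = 0.09696 K/W
  R_plate glass = L/(kA) = 3.55×10^-4/(0.906·1.39) = 2.819×10^-4 K/W
  R_expanded polystyrene = L/(kA) = 0.0164/(0.0379·1.39) = 0.3113 K/W
  R_borosilicate glass = L/(kA) = 0.00136/(1.19·1.39) = 8.222×10^-4 K/W
ΣR = 0.4094 K/W
ΔT = Q·ΣR = 67.2 × 0.4094 = 27.51 K
Heat flows outward, so T_out = T_in − ΔT = 20.3 − 27.51 = -7.21 °C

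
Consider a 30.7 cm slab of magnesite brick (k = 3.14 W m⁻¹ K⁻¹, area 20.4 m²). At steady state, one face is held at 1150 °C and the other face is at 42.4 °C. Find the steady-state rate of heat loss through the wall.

Q = kA·ΔT/L = 3.14 × 20.4 × |1150 °C − 42.4 °C| / 0.307 = 2.31×10^5 W

Q = 231 kW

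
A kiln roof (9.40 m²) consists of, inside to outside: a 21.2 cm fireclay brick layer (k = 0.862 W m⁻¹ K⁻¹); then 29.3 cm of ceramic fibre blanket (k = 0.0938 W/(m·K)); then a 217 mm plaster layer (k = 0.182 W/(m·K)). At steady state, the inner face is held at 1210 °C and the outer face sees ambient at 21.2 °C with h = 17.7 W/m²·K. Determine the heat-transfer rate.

Q = 2420 W

Resistance network (inner→outer):
  R_fireclay brick = L/(kA) = 0.212/(0.862·9.40) = 0.02616 K/W
  R_ceramic fibre blanket = L/(kA) = 0.293/(0.0938·9.40) = 0.3323 K/W
  R_plaster = L/(kA) = 0.217/(0.182·9.40) = 0.1268 K/W
  R_conv,out = 1/(hA) = 1/(17.7·9.40) = 0.006010 K/W
ΣR = 0.02616 + 0.3323 + 0.1268 + 0.006010 = 0.4913 K/W
Q = ΔT/ΣR = (1210 °C − 21.2 °C)/0.4913 = 2420 W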